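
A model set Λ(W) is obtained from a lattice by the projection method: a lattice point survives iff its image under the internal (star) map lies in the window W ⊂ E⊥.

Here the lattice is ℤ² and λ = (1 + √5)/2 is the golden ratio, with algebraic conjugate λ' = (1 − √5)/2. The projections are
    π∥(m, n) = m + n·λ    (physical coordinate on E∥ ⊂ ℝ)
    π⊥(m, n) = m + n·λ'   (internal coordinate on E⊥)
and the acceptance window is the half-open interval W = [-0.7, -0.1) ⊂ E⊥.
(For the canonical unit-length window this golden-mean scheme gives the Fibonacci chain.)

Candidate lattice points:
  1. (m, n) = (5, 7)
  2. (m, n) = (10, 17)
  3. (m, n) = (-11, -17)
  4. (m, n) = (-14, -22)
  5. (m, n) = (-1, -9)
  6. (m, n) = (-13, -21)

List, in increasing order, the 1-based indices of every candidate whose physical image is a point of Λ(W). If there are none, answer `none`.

2, 3, 4

Compute λ' = (1−√5)/2 = -0.618034, so π⊥(m,n) = m -0.618034·n.
candidate 1: (m,n)=(5,7) → π∥ = 5+7·λ ≈ 16.326238, π⊥ = 5+7·λ' ≈ 0.673762 ∉ [-0.7, -0.1) ⇒ out
candidate 2: (m,n)=(10,17) → π∥ = 10+17·λ ≈ 37.506578, π⊥ = 10+17·λ' ≈ -0.506578 ∈ [-0.7, -0.1) ⇒ IN Λ
candidate 3: (m,n)=(-11,-17) → π∥ = -11-17·λ ≈ -38.506578, π⊥ = -11-17·λ' ≈ -0.493422 ∈ [-0.7, -0.1) ⇒ IN Λ
candidate 4: (m,n)=(-14,-22) → π∥ = -14-22·λ ≈ -49.596748, π⊥ = -14-22·λ' ≈ -0.403252 ∈ [-0.7, -0.1) ⇒ IN Λ
candidate 5: (m,n)=(-1,-9) → π∥ = -1-9·λ ≈ -15.562306, π⊥ = -1-9·λ' ≈ 4.562306 ∉ [-0.7, -0.1) ⇒ out
candidate 6: (m,n)=(-13,-21) → π∥ = -13-21·λ ≈ -46.978714, π⊥ = -13-21·λ' ≈ -0.021286 ∉ [-0.7, -0.1) ⇒ out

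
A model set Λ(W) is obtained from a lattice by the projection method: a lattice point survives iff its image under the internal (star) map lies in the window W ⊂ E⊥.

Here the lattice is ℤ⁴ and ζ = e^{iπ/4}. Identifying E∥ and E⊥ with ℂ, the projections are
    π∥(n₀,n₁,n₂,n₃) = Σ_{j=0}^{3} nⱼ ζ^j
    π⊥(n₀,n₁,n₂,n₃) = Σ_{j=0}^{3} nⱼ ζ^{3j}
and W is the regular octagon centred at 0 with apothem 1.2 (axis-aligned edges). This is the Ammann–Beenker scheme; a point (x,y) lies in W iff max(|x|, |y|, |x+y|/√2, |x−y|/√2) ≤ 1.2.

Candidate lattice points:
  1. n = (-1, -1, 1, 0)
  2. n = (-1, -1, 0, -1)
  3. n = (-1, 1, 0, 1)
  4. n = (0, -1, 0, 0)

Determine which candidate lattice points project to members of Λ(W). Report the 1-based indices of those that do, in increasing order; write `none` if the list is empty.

4

Internal map: ζ^{3j} for j=0..3 gives (1,0), (−√2/2,√2/2), (0,−1), (√2/2,√2/2).
#1 (-1, -1, 1, 0): internal (-0.292893, -1.707107); octagon support 1.707107 vs apothem 1.2 → ∉ W
#2 (-1, -1, 0, -1): internal (-1.000000, -1.414214); octagon support 1.707107 vs apothem 1.2 → ∉ W
#3 (-1, 1, 0, 1): internal (-1.000000, 1.414214); octagon support 1.707107 vs apothem 1.2 → ∉ W
#4 (0, -1, 0, 0): internal (0.707107, -0.707107); octagon support 1.000000 vs apothem 1.2 → ∈ W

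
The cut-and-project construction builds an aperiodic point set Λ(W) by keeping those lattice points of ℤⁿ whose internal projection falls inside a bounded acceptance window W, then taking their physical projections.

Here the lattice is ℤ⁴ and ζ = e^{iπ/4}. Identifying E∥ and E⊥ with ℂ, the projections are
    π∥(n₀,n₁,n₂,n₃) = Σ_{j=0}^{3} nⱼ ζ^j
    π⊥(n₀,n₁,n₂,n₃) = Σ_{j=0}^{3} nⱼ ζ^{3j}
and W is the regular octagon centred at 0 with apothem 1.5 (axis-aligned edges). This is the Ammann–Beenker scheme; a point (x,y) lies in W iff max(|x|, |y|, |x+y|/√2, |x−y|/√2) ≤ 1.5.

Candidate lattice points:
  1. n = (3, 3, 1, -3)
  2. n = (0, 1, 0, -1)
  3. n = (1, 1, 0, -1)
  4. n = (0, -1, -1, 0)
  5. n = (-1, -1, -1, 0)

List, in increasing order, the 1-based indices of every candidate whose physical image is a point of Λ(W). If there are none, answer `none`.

2, 3, 4, 5

Internal map: ζ^{3j} for j=0..3 gives (1,0), (−√2/2,√2/2), (0,−1), (√2/2,√2/2).
#1 (3, 3, 1, -3): internal (-1.24264, -1.00000); octagon support 1.58579 vs apothem 1.5 → ∉ W
#2 (0, 1, 0, -1): internal (-1.41421, 0.00000); octagon support 1.41421 vs apothem 1.5 → ∈ W
#3 (1, 1, 0, -1): internal (-0.41421, 0.00000); octagon support 0.41421 vs apothem 1.5 → ∈ W
#4 (0, -1, -1, 0): internal (0.70711, 0.29289); octagon support 0.70711 vs apothem 1.5 → ∈ W
#5 (-1, -1, -1, 0): internal (-0.29289, 0.29289); octagon support 0.41421 vs apothem 1.5 → ∈ W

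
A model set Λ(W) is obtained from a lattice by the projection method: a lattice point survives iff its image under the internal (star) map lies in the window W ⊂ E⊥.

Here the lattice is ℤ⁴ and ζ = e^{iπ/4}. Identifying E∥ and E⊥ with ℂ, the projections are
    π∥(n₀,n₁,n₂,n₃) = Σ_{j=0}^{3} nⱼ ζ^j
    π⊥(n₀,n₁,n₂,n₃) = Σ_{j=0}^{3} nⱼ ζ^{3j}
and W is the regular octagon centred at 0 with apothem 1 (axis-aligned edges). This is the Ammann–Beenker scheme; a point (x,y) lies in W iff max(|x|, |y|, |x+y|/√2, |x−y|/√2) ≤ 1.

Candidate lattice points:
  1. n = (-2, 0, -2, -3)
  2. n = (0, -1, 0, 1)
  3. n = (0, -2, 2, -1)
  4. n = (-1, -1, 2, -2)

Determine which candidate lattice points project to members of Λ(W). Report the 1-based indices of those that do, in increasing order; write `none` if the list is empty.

none

π⊥(n) = n₀ + n₁ζ³ + n₂ζ⁶ + n₃ζ⁹ where ζ = e^{iπ/4}.
#1 (-2, 0, -2, -3): internal (-4.12132, -0.12132); octagon support 4.12132 vs apothem 1 → ∉ W
#2 (0, -1, 0, 1): internal (1.41421, 0.00000); octagon support 1.41421 vs apothem 1 → ∉ W
#3 (0, -2, 2, -1): internal (0.70711, -4.12132); octagon support 4.12132 vs apothem 1 → ∉ W
#4 (-1, -1, 2, -2): internal (-1.70711, -4.12132); octagon support 4.12132 vs apothem 1 → ∉ W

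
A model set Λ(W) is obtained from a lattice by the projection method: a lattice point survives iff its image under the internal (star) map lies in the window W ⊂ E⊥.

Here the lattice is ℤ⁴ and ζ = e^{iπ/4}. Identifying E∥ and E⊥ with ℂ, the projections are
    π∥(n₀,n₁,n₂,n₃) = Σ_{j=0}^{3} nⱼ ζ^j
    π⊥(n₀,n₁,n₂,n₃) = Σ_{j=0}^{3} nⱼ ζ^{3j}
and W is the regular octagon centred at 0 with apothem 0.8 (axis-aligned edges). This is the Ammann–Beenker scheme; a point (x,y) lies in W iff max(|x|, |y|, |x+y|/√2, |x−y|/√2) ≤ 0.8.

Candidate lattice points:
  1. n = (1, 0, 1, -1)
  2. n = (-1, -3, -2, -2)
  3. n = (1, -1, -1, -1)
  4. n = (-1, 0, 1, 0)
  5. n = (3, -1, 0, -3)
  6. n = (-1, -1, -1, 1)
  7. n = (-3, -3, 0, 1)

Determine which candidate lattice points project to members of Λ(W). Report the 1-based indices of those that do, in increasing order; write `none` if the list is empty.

none

Internal map: ζ^{3j} for j=0..3 gives (1,0), (−√2/2,√2/2), (0,−1), (√2/2,√2/2).
#1 (1, 0, 1, -1): internal (0.292893, -1.707107); octagon support 1.707107 vs apothem 0.8 → ∉ W
#2 (-1, -3, -2, -2): internal (-0.292893, -1.535534); octagon support 1.535534 vs apothem 0.8 → ∉ W
#3 (1, -1, -1, -1): internal (1.000000, -0.414214); octagon support 1.000000 vs apothem 0.8 → ∉ W
#4 (-1, 0, 1, 0): internal (-1.000000, -1.000000); octagon support 1.414214 vs apothem 0.8 → ∉ W
#5 (3, -1, 0, -3): internal (1.585786, -2.828427); octagon support 3.121320 vs apothem 0.8 → ∉ W
#6 (-1, -1, -1, 1): internal (0.414214, 1.000000); octagon support 1.000000 vs apothem 0.8 → ∉ W
#7 (-3, -3, 0, 1): internal (-0.171573, -1.414214); octagon support 1.414214 vs apothem 0.8 → ∉ W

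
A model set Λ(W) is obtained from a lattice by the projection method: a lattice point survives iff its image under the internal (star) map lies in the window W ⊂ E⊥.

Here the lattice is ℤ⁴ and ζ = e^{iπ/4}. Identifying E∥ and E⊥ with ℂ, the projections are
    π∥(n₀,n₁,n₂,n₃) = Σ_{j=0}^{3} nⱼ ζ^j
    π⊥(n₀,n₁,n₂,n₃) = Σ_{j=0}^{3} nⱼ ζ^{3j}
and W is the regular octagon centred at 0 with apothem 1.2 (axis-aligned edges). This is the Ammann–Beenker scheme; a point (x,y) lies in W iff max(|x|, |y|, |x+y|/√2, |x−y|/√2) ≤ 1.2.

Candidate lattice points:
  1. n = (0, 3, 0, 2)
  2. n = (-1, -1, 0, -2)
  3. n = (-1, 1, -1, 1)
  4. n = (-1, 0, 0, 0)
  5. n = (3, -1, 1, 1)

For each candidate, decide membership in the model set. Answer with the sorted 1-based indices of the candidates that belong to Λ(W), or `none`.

With ζ = e^{iπ/4} the internal vectors are ζ^0,ζ^3,ζ^6,ζ^9.
#1 (0, 3, 0, 2): internal (-0.707107, 3.535534); octagon support 3.535534 vs apothem 1.2 → ∉ W
#2 (-1, -1, 0, -2): internal (-1.707107, -2.121320); octagon support 2.707107 vs apothem 1.2 → ∉ W
#3 (-1, 1, -1, 1): internal (-1.000000, 2.414214); octagon support 2.414214 vs apothem 1.2 → ∉ W
#4 (-1, 0, 0, 0): internal (-1.000000, 0.000000); octagon support 1.000000 vs apothem 1.2 → ∈ W
#5 (3, -1, 1, 1): internal (4.414214, -1.000000); octagon support 4.414214 vs apothem 1.2 → ∉ W

4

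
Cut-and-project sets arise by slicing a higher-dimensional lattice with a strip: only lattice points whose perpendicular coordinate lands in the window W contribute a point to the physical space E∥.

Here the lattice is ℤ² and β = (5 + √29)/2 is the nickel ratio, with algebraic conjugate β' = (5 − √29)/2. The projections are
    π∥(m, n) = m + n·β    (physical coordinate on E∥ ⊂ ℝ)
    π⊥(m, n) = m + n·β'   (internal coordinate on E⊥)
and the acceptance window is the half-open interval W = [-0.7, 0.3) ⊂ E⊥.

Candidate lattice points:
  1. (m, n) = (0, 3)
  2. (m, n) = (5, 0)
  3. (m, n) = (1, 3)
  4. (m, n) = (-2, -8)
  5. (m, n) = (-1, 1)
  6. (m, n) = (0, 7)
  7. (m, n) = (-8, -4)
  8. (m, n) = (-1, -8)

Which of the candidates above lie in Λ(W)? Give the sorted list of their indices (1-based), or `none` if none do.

1, 4

β' = (5−√29)/2 ≈ -0.192582.
candidate 1: (m,n)=(0,3) → π∥ = 0+3·β ≈ 15.577747, π⊥ = 0+3·β' ≈ -0.577747 ∈ [-0.7, 0.3) ⇒ IN Λ
candidate 2: (m,n)=(5,0) → π∥ = 5+0·β ≈ 5.000000, π⊥ = 5+0·β' ≈ 5.000000 ∉ [-0.7, 0.3) ⇒ out
candidate 3: (m,n)=(1,3) → π∥ = 1+3·β ≈ 16.577747, π⊥ = 1+3·β' ≈ 0.422253 ∉ [-0.7, 0.3) ⇒ out
candidate 4: (m,n)=(-2,-8) → π∥ = -2-8·β ≈ -43.540659, π⊥ = -2-8·β' ≈ -0.459341 ∈ [-0.7, 0.3) ⇒ IN Λ
candidate 5: (m,n)=(-1,1) → π∥ = -1+1·β ≈ 4.192582, π⊥ = -1+1·β' ≈ -1.192582 ∉ [-0.7, 0.3) ⇒ out
candidate 6: (m,n)=(0,7) → π∥ = 0+7·β ≈ 36.348077, π⊥ = 0+7·β' ≈ -1.348077 ∉ [-0.7, 0.3) ⇒ out
candidate 7: (m,n)=(-8,-4) → π∥ = -8-4·β ≈ -28.770330, π⊥ = -8-4·β' ≈ -7.229670 ∉ [-0.7, 0.3) ⇒ out
candidate 8: (m,n)=(-1,-8) → π∥ = -1-8·β ≈ -42.540659, π⊥ = -1-8·β' ≈ 0.540659 ∉ [-0.7, 0.3) ⇒ out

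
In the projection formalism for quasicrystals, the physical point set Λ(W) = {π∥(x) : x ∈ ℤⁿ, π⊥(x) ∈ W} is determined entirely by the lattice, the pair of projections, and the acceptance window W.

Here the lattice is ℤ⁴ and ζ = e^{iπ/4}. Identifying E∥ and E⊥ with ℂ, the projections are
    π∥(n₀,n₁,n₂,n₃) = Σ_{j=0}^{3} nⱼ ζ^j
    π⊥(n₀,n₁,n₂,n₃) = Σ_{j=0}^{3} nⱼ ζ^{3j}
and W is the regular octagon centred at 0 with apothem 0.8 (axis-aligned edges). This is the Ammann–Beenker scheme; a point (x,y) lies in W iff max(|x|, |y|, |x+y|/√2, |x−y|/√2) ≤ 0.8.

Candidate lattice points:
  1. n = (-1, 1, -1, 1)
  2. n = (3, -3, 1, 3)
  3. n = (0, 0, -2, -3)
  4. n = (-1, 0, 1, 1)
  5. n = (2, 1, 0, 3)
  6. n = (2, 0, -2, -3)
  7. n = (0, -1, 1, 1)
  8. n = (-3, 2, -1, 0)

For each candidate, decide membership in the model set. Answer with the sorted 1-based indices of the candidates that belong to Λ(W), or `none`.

4, 6

With ζ = e^{iπ/4} the internal vectors are ζ^0,ζ^3,ζ^6,ζ^9.
#1 (-1, 1, -1, 1): internal (-1.0000, 2.4142); octagon support 2.4142 vs apothem 0.8 → ∉ W
#2 (3, -3, 1, 3): internal (7.2426, -1.0000); octagon support 7.2426 vs apothem 0.8 → ∉ W
#3 (0, 0, -2, -3): internal (-2.1213, -0.1213); octagon support 2.1213 vs apothem 0.8 → ∉ W
#4 (-1, 0, 1, 1): internal (-0.2929, -0.2929); octagon support 0.4142 vs apothem 0.8 → ∈ W
#5 (2, 1, 0, 3): internal (3.4142, 2.8284); octagon support 4.4142 vs apothem 0.8 → ∉ W
#6 (2, 0, -2, -3): internal (-0.1213, -0.1213); octagon support 0.1716 vs apothem 0.8 → ∈ W
#7 (0, -1, 1, 1): internal (1.4142, -1.0000); octagon support 1.7071 vs apothem 0.8 → ∉ W
#8 (-3, 2, -1, 0): internal (-4.4142, 2.4142); octagon support 4.8284 vs apothem 0.8 → ∉ W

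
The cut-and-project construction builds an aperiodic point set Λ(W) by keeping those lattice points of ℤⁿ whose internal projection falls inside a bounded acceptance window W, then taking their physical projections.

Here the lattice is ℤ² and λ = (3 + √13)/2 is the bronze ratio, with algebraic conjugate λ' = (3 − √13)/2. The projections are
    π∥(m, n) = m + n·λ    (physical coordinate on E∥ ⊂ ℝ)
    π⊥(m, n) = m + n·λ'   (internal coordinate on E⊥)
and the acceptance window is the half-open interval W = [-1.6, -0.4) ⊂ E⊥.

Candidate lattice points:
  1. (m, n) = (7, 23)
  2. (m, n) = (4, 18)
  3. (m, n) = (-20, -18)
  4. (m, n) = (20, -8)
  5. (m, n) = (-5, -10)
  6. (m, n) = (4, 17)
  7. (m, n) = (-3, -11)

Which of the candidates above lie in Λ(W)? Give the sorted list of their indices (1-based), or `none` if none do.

2, 6

λ' = (3−√13)/2 ≈ -0.302776.
[1] lift (7,23): star map gives 0.036160; window check -1.6 ≤ 0.036160 < -0.4 is false → out
[2] lift (4,18): star map gives -1.449961; window check -1.6 ≤ -1.449961 < -0.4 is true → IN Λ
[3] lift (-20,-18): star map gives -14.550039; window check -1.6 ≤ -14.550039 < -0.4 is false → out
[4] lift (20,-8): star map gives 22.422205; window check -1.6 ≤ 22.422205 < -0.4 is false → out
[5] lift (-5,-10): star map gives -1.972244; window check -1.6 ≤ -1.972244 < -0.4 is false → out
[6] lift (4,17): star map gives -1.147186; window check -1.6 ≤ -1.147186 < -0.4 is true → IN Λ
[7] lift (-3,-11): star map gives 0.330532; window check -1.6 ≤ 0.330532 < -0.4 is false → out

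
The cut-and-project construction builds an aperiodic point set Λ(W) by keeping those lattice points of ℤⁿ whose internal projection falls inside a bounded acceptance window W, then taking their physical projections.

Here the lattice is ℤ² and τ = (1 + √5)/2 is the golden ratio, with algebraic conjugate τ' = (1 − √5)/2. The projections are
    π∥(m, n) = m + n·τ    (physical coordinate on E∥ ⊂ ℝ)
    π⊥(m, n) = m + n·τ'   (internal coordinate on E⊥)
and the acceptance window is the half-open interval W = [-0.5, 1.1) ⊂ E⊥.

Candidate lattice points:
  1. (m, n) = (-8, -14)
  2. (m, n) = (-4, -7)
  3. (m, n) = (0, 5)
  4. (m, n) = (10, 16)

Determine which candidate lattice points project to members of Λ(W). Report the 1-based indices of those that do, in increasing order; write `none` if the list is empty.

τ' = (1−√5)/2 ≈ -0.618034.
candidate 1: (m,n)=(-8,-14) → π∥ = -8-14·τ ≈ -30.652476, π⊥ = -8-14·τ' ≈ 0.652476 ∈ [-0.5, 1.1) ⇒ IN Λ
candidate 2: (m,n)=(-4,-7) → π∥ = -4-7·τ ≈ -15.326238, π⊥ = -4-7·τ' ≈ 0.326238 ∈ [-0.5, 1.1) ⇒ IN Λ
candidate 3: (m,n)=(0,5) → π∥ = 0+5·τ ≈ 8.090170, π⊥ = 0+5·τ' ≈ -3.090170 ∉ [-0.5, 1.1) ⇒ out
candidate 4: (m,n)=(10,16) → π∥ = 10+16·τ ≈ 35.888544, π⊥ = 10+16·τ' ≈ 0.111456 ∈ [-0.5, 1.1) ⇒ IN Λ

1, 2, 4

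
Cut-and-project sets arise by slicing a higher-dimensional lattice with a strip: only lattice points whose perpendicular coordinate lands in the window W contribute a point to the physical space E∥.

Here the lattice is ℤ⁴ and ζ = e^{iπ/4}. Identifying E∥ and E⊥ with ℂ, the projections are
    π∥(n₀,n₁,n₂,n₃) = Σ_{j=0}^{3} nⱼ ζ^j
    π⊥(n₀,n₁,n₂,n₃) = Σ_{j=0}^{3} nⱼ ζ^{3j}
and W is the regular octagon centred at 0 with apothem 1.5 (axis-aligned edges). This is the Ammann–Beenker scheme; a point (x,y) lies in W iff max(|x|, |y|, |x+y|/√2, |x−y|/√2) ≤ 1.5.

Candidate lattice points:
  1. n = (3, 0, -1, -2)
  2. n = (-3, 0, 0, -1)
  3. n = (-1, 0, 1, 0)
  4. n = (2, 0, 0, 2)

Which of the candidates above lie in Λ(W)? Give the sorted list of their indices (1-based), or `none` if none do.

π⊥(n) = n₀ + n₁ζ³ + n₂ζ⁶ + n₃ζ⁹ where ζ = e^{iπ/4}.
candidate 1: n = (3, 0, -1, -2) → π⊥ ≈ (+1.5858, -0.4142); max(|x|,|y|,|x±y|/√2) = 1.5858 > 1.5 ⇒ ∉ W
candidate 2: n = (-3, 0, 0, -1) → π⊥ ≈ (-3.7071, -0.7071); max(|x|,|y|,|x±y|/√2) = 3.7071 > 1.5 ⇒ ∉ W
candidate 3: n = (-1, 0, 1, 0) → π⊥ ≈ (-1.0000, -1.0000); max(|x|,|y|,|x±y|/√2) = 1.4142 ≤ 1.5 ⇒ ∈ W
candidate 4: n = (2, 0, 0, 2) → π⊥ ≈ (+3.4142, +1.4142); max(|x|,|y|,|x±y|/√2) = 3.4142 > 1.5 ⇒ ∉ W

3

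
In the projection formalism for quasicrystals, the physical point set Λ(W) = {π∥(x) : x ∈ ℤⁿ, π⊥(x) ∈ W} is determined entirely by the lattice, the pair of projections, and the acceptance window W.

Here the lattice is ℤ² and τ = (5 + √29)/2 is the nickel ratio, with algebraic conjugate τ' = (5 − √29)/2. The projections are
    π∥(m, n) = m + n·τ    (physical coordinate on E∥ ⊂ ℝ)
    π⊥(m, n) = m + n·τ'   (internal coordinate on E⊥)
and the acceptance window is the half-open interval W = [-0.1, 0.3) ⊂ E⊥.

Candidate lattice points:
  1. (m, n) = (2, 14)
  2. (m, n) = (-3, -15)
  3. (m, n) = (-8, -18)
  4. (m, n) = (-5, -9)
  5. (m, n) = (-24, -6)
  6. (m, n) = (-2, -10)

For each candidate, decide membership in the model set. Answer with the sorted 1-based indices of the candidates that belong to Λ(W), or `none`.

τ' = (5−√29)/2 ≈ -0.19258.
#1 (2,14): internal coord 2 + (14)·τ' = -0.69615; -0.69615 ∉ [-0.1, 0.3) → out
#2 (-3,-15): internal coord -3 + (-15)·τ' = -0.11126; -0.11126 ∉ [-0.1, 0.3) → out
#3 (-8,-18): internal coord -8 + (-18)·τ' = -4.53352; -4.53352 ∉ [-0.1, 0.3) → out
#4 (-5,-9): internal coord -5 + (-9)·τ' = -3.26676; -3.26676 ∉ [-0.1, 0.3) → out
#5 (-24,-6): internal coord -24 + (-6)·τ' = -22.84451; -22.84451 ∉ [-0.1, 0.3) → out
#6 (-2,-10): internal coord -2 + (-10)·τ' = -0.07418; -0.07418 ∈ [-0.1, 0.3) → IN Λ

6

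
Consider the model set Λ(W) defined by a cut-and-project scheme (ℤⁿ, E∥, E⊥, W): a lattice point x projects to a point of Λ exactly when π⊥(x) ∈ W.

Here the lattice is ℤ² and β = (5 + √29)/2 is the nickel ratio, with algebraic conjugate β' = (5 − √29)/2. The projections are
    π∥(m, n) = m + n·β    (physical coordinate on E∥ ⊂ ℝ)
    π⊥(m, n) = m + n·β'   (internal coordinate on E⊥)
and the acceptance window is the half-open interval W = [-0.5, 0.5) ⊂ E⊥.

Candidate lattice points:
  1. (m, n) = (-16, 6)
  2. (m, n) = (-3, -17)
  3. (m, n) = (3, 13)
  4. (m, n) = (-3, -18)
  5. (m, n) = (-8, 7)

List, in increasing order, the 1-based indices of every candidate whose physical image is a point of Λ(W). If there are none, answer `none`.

2, 3, 4

Numerically β ≈ 5.192582 and β' = −1/β ≈ -0.192582.
candidate 1: (m,n)=(-16,6) → π∥ = -16+6·β ≈ 15.155494, π⊥ = -16+6·β' ≈ -17.155494 ∉ [-0.5, 0.5) ⇒ out
candidate 2: (m,n)=(-3,-17) → π∥ = -3-17·β ≈ -91.273901, π⊥ = -3-17·β' ≈ 0.273901 ∈ [-0.5, 0.5) ⇒ IN Λ
candidate 3: (m,n)=(3,13) → π∥ = 3+13·β ≈ 70.503571, π⊥ = 3+13·β' ≈ 0.496429 ∈ [-0.5, 0.5) ⇒ IN Λ
candidate 4: (m,n)=(-3,-18) → π∥ = -3-18·β ≈ -96.466483, π⊥ = -3-18·β' ≈ 0.466483 ∈ [-0.5, 0.5) ⇒ IN Λ
candidate 5: (m,n)=(-8,7) → π∥ = -8+7·β ≈ 28.348077, π⊥ = -8+7·β' ≈ -9.348077 ∉ [-0.5, 0.5) ⇒ out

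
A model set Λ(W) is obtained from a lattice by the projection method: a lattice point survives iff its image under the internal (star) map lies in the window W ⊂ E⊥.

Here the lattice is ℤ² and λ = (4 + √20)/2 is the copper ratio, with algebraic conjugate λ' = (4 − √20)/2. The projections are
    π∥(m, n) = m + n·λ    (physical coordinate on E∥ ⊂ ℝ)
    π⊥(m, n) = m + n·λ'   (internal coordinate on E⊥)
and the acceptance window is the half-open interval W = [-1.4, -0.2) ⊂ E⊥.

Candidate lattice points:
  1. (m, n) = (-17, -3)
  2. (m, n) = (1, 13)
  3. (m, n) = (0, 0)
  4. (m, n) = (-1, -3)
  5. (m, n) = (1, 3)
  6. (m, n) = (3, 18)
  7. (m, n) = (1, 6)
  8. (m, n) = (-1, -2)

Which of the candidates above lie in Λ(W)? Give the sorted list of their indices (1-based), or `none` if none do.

Compute λ' = (4−√20)/2 = -0.2361, so π⊥(m,n) = m -0.2361·n.
#1 (-17,-3): internal coord -17 + (-3)·λ' = -16.2918; -16.2918 ∉ [-1.4, -0.2) → out
#2 (1,13): internal coord 1 + (13)·λ' = -2.0689; -2.0689 ∉ [-1.4, -0.2) → out
#3 (0,0): internal coord 0 + (0)·λ' = +0.0000; +0.0000 ∉ [-1.4, -0.2) → out
#4 (-1,-3): internal coord -1 + (-3)·λ' = -0.2918; -0.2918 ∈ [-1.4, -0.2) → IN Λ
#5 (1,3): internal coord 1 + (3)·λ' = +0.2918; +0.2918 ∉ [-1.4, -0.2) → out
#6 (3,18): internal coord 3 + (18)·λ' = -1.2492; -1.2492 ∈ [-1.4, -0.2) → IN Λ
#7 (1,6): internal coord 1 + (6)·λ' = -0.4164; -0.4164 ∈ [-1.4, -0.2) → IN Λ
#8 (-1,-2): internal coord -1 + (-2)·λ' = -0.5279; -0.5279 ∈ [-1.4, -0.2) → IN Λ

4, 6, 7, 8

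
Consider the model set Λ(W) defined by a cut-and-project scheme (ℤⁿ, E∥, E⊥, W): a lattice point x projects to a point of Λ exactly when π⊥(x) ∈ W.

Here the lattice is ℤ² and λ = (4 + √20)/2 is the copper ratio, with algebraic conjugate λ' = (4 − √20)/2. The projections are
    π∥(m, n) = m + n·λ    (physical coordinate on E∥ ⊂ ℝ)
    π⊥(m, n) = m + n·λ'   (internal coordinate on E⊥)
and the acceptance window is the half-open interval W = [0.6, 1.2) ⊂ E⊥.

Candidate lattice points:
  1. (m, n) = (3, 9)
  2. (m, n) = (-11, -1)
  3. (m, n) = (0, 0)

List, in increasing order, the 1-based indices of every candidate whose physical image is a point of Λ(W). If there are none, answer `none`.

1

Numerically λ ≈ 4.23607 and λ' = −1/λ ≈ -0.23607.
[1] lift (3,9): star map gives 0.87539; window check 0.6 ≤ 0.87539 < 1.2 is true → IN Λ
[2] lift (-11,-1): star map gives -10.76393; window check 0.6 ≤ -10.76393 < 1.2 is false → out
[3] lift (0,0): star map gives 0.00000; window check 0.6 ≤ 0.00000 < 1.2 is false → out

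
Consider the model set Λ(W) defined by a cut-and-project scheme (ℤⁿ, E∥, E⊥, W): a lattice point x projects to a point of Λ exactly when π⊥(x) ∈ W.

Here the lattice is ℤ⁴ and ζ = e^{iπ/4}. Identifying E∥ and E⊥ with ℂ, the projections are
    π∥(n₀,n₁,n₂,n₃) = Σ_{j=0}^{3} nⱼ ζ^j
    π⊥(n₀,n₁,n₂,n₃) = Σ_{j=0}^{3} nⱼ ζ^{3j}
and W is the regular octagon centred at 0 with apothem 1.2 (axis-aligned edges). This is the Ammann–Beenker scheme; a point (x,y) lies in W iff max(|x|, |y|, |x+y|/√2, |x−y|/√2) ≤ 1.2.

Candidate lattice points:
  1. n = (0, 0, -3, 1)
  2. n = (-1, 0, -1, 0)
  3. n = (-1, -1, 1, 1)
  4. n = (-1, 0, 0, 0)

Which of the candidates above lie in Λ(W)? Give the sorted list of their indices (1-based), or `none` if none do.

3, 4

π⊥(n) = n₀ + n₁ζ³ + n₂ζ⁶ + n₃ζ⁹ where ζ = e^{iπ/4}.
#1 (0, 0, -3, 1): internal (0.7071, 3.7071); octagon support 3.7071 vs apothem 1.2 → ∉ W
#2 (-1, 0, -1, 0): internal (-1.0000, 1.0000); octagon support 1.4142 vs apothem 1.2 → ∉ W
#3 (-1, -1, 1, 1): internal (0.4142, -1.0000); octagon support 1.0000 vs apothem 1.2 → ∈ W
#4 (-1, 0, 0, 0): internal (-1.0000, 0.0000); octagon support 1.0000 vs apothem 1.2 → ∈ W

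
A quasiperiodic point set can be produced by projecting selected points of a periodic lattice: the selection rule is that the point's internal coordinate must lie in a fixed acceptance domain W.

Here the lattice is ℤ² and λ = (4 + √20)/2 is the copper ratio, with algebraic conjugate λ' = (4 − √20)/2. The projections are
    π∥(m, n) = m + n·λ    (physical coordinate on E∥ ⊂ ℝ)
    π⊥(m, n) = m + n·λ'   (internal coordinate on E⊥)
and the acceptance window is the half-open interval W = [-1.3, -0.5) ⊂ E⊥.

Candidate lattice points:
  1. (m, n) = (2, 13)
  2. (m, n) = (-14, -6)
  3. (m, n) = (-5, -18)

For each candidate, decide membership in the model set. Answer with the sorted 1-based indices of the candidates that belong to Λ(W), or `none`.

1, 3

λ' = (4−√20)/2 ≈ -0.236068.
[1] lift (2,13): star map gives -1.068884; window check -1.3 ≤ -1.068884 < -0.5 is true → IN Λ
[2] lift (-14,-6): star map gives -12.583592; window check -1.3 ≤ -12.583592 < -0.5 is false → out
[3] lift (-5,-18): star map gives -0.750776; window check -1.3 ≤ -0.750776 < -0.5 is true → IN Λ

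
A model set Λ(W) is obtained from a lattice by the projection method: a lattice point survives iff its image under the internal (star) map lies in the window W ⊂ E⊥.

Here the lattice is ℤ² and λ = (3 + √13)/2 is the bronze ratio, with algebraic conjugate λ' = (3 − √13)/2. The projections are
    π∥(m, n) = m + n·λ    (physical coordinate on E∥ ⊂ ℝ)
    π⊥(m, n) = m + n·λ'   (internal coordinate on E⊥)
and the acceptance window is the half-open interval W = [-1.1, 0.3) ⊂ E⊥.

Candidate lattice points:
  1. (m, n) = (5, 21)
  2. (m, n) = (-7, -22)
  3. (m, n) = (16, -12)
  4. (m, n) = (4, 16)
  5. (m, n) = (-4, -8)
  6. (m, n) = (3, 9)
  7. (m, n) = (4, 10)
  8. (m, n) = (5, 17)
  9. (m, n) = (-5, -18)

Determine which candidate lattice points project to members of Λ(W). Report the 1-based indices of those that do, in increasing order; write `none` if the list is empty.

2, 4, 6, 8

λ' = (3−√13)/2 ≈ -0.3028.
[1] lift (5,21): star map gives -1.3583; window check -1.1 ≤ -1.3583 < 0.3 is false → out
[2] lift (-7,-22): star map gives -0.3389; window check -1.1 ≤ -0.3389 < 0.3 is true → IN Λ
[3] lift (16,-12): star map gives 19.6333; window check -1.1 ≤ 19.6333 < 0.3 is false → out
[4] lift (4,16): star map gives -0.8444; window check -1.1 ≤ -0.8444 < 0.3 is true → IN Λ
[5] lift (-4,-8): star map gives -1.5778; window check -1.1 ≤ -1.5778 < 0.3 is false → out
[6] lift (3,9): star map gives 0.2750; window check -1.1 ≤ 0.2750 < 0.3 is true → IN Λ
[7] lift (4,10): star map gives 0.9722; window check -1.1 ≤ 0.9722 < 0.3 is false → out
[8] lift (5,17): star map gives -0.1472; window check -1.1 ≤ -0.1472 < 0.3 is true → IN Λ
[9] lift (-5,-18): star map gives 0.4500; window check -1.1 ≤ 0.4500 < 0.3 is false → out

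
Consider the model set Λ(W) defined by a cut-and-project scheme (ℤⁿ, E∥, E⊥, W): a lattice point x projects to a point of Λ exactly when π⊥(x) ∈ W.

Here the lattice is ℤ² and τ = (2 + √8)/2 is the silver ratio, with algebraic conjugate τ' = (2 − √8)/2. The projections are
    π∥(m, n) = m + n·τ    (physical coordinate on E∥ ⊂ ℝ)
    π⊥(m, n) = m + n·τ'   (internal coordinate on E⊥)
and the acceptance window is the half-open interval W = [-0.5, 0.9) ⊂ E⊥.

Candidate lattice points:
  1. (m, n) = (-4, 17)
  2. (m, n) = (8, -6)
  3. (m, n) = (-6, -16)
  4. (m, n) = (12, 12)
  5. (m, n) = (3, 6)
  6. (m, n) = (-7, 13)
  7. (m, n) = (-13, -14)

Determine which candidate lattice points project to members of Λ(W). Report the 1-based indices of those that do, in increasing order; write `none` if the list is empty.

τ' = (2−√8)/2 ≈ -0.4142.
#1 (-4,17): internal coord -4 + (17)·τ' = -11.0416; -11.0416 ∉ [-0.5, 0.9) → out
#2 (8,-6): internal coord 8 + (-6)·τ' = +10.4853; +10.4853 ∉ [-0.5, 0.9) → out
#3 (-6,-16): internal coord -6 + (-16)·τ' = +0.6274; +0.6274 ∈ [-0.5, 0.9) → IN Λ
#4 (12,12): internal coord 12 + (12)·τ' = +7.0294; +7.0294 ∉ [-0.5, 0.9) → out
#5 (3,6): internal coord 3 + (6)·τ' = +0.5147; +0.5147 ∈ [-0.5, 0.9) → IN Λ
#6 (-7,13): internal coord -7 + (13)·τ' = -12.3848; -12.3848 ∉ [-0.5, 0.9) → out
#7 (-13,-14): internal coord -13 + (-14)·τ' = -7.2010; -7.2010 ∉ [-0.5, 0.9) → out

3, 5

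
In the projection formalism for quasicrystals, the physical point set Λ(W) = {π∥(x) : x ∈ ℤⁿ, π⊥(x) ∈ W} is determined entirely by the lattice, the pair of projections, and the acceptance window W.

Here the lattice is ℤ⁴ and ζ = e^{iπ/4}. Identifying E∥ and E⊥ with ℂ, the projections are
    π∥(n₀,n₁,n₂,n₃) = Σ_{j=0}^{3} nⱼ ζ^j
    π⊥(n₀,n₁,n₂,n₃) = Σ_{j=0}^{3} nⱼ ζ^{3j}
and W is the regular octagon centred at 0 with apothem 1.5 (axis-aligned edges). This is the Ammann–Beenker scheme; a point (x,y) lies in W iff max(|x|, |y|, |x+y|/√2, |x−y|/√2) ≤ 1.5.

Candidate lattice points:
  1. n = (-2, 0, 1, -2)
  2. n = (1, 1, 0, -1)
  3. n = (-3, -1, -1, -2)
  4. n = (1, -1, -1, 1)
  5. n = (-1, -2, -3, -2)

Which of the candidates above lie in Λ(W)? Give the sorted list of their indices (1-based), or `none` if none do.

2, 5

With ζ = e^{iπ/4} the internal vectors are ζ^0,ζ^3,ζ^6,ζ^9.
candidate 1: n = (-2, 0, 1, -2) → π⊥ ≈ (-3.4142, -2.4142); max(|x|,|y|,|x±y|/√2) = 4.1213 > 1.5 ⇒ ∉ W
candidate 2: n = (1, 1, 0, -1) → π⊥ ≈ (-0.4142, +0.0000); max(|x|,|y|,|x±y|/√2) = 0.4142 ≤ 1.5 ⇒ ∈ W
candidate 3: n = (-3, -1, -1, -2) → π⊥ ≈ (-3.7071, -1.1213); max(|x|,|y|,|x±y|/√2) = 3.7071 > 1.5 ⇒ ∉ W
candidate 4: n = (1, -1, -1, 1) → π⊥ ≈ (+2.4142, +1.0000); max(|x|,|y|,|x±y|/√2) = 2.4142 > 1.5 ⇒ ∉ W
candidate 5: n = (-1, -2, -3, -2) → π⊥ ≈ (-1.0000, +0.1716); max(|x|,|y|,|x±y|/√2) = 1.0000 ≤ 1.5 ⇒ ∈ W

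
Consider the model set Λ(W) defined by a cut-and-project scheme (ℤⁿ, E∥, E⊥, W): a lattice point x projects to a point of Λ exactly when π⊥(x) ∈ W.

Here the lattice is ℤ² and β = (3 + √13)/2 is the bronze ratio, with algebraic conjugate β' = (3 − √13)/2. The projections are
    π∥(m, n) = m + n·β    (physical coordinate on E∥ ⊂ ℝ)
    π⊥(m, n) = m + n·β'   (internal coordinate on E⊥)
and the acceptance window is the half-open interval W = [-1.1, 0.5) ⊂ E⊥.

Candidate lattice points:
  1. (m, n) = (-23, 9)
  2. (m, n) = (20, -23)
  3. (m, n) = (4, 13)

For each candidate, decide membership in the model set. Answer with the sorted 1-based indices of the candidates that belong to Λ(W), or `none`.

3

Numerically β ≈ 3.30278 and β' = −1/β ≈ -0.30278.
#1 (-23,9): internal coord -23 + (9)·β' = -25.72498; -25.72498 ∉ [-1.1, 0.5) → out
#2 (20,-23): internal coord 20 + (-23)·β' = +26.96384; +26.96384 ∉ [-1.1, 0.5) → out
#3 (4,13): internal coord 4 + (13)·β' = +0.06392; +0.06392 ∈ [-1.1, 0.5) → IN Λ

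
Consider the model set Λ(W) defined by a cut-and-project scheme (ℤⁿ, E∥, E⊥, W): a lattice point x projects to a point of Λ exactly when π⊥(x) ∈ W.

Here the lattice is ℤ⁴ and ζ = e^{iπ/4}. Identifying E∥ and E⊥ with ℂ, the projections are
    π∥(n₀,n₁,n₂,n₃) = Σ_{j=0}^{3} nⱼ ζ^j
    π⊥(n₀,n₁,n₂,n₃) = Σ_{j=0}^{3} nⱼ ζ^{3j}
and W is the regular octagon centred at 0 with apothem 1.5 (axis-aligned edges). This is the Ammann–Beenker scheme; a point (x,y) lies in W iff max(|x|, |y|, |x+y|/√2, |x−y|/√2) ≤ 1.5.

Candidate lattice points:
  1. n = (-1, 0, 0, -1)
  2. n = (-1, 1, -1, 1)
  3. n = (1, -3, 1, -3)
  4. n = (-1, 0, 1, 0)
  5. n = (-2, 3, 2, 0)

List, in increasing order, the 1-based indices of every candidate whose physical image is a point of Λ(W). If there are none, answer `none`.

4

π⊥(n) = n₀ + n₁ζ³ + n₂ζ⁶ + n₃ζ⁹ where ζ = e^{iπ/4}.
candidate 1: n = (-1, 0, 0, -1) → π⊥ ≈ (-1.7071, -0.7071); max(|x|,|y|,|x±y|/√2) = 1.7071 > 1.5 ⇒ ∉ W
candidate 2: n = (-1, 1, -1, 1) → π⊥ ≈ (-1.0000, +2.4142); max(|x|,|y|,|x±y|/√2) = 2.4142 > 1.5 ⇒ ∉ W
candidate 3: n = (1, -3, 1, -3) → π⊥ ≈ (+1.0000, -5.2426); max(|x|,|y|,|x±y|/√2) = 5.2426 > 1.5 ⇒ ∉ W
candidate 4: n = (-1, 0, 1, 0) → π⊥ ≈ (-1.0000, -1.0000); max(|x|,|y|,|x±y|/√2) = 1.4142 ≤ 1.5 ⇒ ∈ W
candidate 5: n = (-2, 3, 2, 0) → π⊥ ≈ (-4.1213, +0.1213); max(|x|,|y|,|x±y|/√2) = 4.1213 > 1.5 ⇒ ∉ W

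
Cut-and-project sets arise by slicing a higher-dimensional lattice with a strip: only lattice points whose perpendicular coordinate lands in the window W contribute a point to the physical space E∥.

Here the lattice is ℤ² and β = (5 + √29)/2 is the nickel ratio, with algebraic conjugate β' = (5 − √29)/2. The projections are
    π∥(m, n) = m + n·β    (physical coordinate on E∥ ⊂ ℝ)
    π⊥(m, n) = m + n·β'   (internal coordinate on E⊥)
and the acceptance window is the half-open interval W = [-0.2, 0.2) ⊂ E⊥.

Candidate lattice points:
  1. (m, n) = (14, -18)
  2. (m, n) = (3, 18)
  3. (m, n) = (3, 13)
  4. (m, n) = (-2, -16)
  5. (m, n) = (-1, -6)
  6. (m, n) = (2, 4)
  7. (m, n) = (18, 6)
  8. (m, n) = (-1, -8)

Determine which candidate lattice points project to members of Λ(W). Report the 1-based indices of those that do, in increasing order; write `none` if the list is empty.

5

Numerically β ≈ 5.192582 and β' = −1/β ≈ -0.192582.
#1 (14,-18): internal coord 14 + (-18)·β' = +17.466483; +17.466483 ∉ [-0.2, 0.2) → out
#2 (3,18): internal coord 3 + (18)·β' = -0.466483; -0.466483 ∉ [-0.2, 0.2) → out
#3 (3,13): internal coord 3 + (13)·β' = +0.496429; +0.496429 ∉ [-0.2, 0.2) → out
#4 (-2,-16): internal coord -2 + (-16)·β' = +1.081318; +1.081318 ∉ [-0.2, 0.2) → out
#5 (-1,-6): internal coord -1 + (-6)·β' = +0.155494; +0.155494 ∈ [-0.2, 0.2) → IN Λ
#6 (2,4): internal coord 2 + (4)·β' = +1.229670; +1.229670 ∉ [-0.2, 0.2) → out
#7 (18,6): internal coord 18 + (6)·β' = +16.844506; +16.844506 ∉ [-0.2, 0.2) → out
#8 (-1,-8): internal coord -1 + (-8)·β' = +0.540659; +0.540659 ∉ [-0.2, 0.2) → out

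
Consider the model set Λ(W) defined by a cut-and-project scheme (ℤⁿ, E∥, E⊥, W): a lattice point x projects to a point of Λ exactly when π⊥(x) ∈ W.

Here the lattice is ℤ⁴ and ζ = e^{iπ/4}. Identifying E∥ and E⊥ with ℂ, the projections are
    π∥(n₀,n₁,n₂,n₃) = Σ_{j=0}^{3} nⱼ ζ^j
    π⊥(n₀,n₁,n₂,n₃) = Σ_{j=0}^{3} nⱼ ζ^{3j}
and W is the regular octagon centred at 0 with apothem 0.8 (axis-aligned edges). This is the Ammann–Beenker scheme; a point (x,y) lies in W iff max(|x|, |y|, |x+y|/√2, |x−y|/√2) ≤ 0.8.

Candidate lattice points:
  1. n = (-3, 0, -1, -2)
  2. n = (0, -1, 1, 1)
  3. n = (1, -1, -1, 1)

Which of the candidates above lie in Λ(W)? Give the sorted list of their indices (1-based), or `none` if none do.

none

π⊥(n) = n₀ + n₁ζ³ + n₂ζ⁶ + n₃ζ⁹ where ζ = e^{iπ/4}.
#1 (-3, 0, -1, -2): internal (-4.41421, -0.41421); octagon support 4.41421 vs apothem 0.8 → ∉ W
#2 (0, -1, 1, 1): internal (1.41421, -1.00000); octagon support 1.70711 vs apothem 0.8 → ∉ W
#3 (1, -1, -1, 1): internal (2.41421, 1.00000); octagon support 2.41421 vs apothem 0.8 → ∉ W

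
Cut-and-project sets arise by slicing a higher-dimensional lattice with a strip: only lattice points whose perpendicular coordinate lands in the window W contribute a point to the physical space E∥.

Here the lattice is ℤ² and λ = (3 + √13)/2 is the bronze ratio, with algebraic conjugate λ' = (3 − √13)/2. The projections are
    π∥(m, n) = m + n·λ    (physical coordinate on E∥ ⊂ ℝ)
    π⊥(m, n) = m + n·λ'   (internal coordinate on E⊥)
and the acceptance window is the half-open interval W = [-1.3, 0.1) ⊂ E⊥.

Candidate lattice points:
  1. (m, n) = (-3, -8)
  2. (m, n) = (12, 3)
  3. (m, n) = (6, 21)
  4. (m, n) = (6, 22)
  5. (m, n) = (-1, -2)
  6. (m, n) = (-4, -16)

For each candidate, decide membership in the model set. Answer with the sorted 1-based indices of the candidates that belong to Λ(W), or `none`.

1, 3, 4, 5

Compute λ' = (3−√13)/2 = -0.3028, so π⊥(m,n) = m -0.3028·n.
[1] lift (-3,-8): star map gives -0.5778; window check -1.3 ≤ -0.5778 < 0.1 is true → IN Λ
[2] lift (12,3): star map gives 11.0917; window check -1.3 ≤ 11.0917 < 0.1 is false → out
[3] lift (6,21): star map gives -0.3583; window check -1.3 ≤ -0.3583 < 0.1 is true → IN Λ
[4] lift (6,22): star map gives -0.6611; window check -1.3 ≤ -0.6611 < 0.1 is true → IN Λ
[5] lift (-1,-2): star map gives -0.3944; window check -1.3 ≤ -0.3944 < 0.1 is true → IN Λ
[6] lift (-4,-16): star map gives 0.8444; window check -1.3 ≤ 0.8444 < 0.1 is false → out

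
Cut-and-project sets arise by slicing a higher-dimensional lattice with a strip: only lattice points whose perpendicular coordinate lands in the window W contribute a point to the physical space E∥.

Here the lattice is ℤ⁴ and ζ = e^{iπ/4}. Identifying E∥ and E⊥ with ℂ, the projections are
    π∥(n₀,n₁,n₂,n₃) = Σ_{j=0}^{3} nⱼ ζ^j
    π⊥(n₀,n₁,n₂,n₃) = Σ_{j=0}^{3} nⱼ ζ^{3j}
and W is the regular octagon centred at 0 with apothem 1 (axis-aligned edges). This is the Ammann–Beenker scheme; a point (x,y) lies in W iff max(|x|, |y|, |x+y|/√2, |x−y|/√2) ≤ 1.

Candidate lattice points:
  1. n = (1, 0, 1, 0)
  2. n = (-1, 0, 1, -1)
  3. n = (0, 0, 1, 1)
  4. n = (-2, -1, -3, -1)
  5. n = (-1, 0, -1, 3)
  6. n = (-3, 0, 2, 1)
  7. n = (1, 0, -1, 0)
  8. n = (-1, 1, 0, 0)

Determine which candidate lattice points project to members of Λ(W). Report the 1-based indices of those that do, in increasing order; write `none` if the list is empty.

With ζ = e^{iπ/4} the internal vectors are ζ^0,ζ^3,ζ^6,ζ^9.
#1 (1, 0, 1, 0): internal (1.000000, -1.000000); octagon support 1.414214 vs apothem 1 → ∉ W
#2 (-1, 0, 1, -1): internal (-1.707107, -1.707107); octagon support 2.414214 vs apothem 1 → ∉ W
#3 (0, 0, 1, 1): internal (0.707107, -0.292893); octagon support 0.707107 vs apothem 1 → ∈ W
#4 (-2, -1, -3, -1): internal (-2.000000, 1.585786); octagon support 2.535534 vs apothem 1 → ∉ W
#5 (-1, 0, -1, 3): internal (1.121320, 3.121320); octagon support 3.121320 vs apothem 1 → ∉ W
#6 (-3, 0, 2, 1): internal (-2.292893, -1.292893); octagon support 2.535534 vs apothem 1 → ∉ W
#7 (1, 0, -1, 0): internal (1.000000, 1.000000); octagon support 1.414214 vs apothem 1 → ∉ W
#8 (-1, 1, 0, 0): internal (-1.707107, 0.707107); octagon support 1.707107 vs apothem 1 → ∉ W

3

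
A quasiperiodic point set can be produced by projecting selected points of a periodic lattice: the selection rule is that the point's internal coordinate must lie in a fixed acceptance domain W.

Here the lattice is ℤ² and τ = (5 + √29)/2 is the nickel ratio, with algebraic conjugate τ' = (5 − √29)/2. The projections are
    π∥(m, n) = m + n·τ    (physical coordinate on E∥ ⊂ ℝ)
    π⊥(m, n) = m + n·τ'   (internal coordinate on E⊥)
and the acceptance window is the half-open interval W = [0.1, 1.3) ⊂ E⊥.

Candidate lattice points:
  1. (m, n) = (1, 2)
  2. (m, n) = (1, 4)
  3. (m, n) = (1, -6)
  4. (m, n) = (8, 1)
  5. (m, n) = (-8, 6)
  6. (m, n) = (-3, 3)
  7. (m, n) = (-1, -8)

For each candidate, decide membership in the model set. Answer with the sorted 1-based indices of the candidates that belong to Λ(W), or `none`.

Numerically τ ≈ 5.1926 and τ' = −1/τ ≈ -0.1926.
#1 (1,2): internal coord 1 + (2)·τ' = +0.6148; +0.6148 ∈ [0.1, 1.3) → IN Λ
#2 (1,4): internal coord 1 + (4)·τ' = +0.2297; +0.2297 ∈ [0.1, 1.3) → IN Λ
#3 (1,-6): internal coord 1 + (-6)·τ' = +2.1555; +2.1555 ∉ [0.1, 1.3) → out
#4 (8,1): internal coord 8 + (1)·τ' = +7.8074; +7.8074 ∉ [0.1, 1.3) → out
#5 (-8,6): internal coord -8 + (6)·τ' = -9.1555; -9.1555 ∉ [0.1, 1.3) → out
#6 (-3,3): internal coord -3 + (3)·τ' = -3.5777; -3.5777 ∉ [0.1, 1.3) → out
#7 (-1,-8): internal coord -1 + (-8)·τ' = +0.5407; +0.5407 ∈ [0.1, 1.3) → IN Λ

1, 2, 7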